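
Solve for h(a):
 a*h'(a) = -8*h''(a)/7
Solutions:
 h(a) = C1 + C2*erf(sqrt(7)*a/4)


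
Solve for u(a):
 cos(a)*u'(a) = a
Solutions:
 u(a) = C1 + Integral(a/cos(a), a)


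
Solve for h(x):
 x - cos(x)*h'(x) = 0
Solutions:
 h(x) = C1 + Integral(x/cos(x), x)


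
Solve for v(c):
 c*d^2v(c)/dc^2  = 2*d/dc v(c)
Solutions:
 v(c) = C1 + C2*c^3


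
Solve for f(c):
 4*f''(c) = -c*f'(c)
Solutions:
 f(c) = C1 + C2*erf(sqrt(2)*c/4)


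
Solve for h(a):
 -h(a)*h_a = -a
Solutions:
 h(a) = -sqrt(C1 + a^2)
 h(a) = sqrt(C1 + a^2)


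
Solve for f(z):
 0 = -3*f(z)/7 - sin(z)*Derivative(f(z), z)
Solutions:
 f(z) = C1*(cos(z) + 1)^(3/14)/(cos(z) - 1)^(3/14)


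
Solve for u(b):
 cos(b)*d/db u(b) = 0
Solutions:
 u(b) = C1


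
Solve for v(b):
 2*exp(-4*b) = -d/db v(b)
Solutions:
 v(b) = C1 + exp(-4*b)/2


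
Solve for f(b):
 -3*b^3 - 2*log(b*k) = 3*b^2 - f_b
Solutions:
 f(b) = C1 + 3*b^4/4 + b^3 + 2*b*log(b*k) - 2*b


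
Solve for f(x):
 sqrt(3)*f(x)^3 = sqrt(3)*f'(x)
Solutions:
 f(x) = -sqrt(2)*sqrt(-1/(C1 + x))/2
 f(x) = sqrt(2)*sqrt(-1/(C1 + x))/2


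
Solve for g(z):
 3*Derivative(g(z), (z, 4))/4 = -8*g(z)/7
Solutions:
 g(z) = (C1*sin(42^(3/4)*z/21) + C2*cos(42^(3/4)*z/21))*exp(-42^(3/4)*z/21) + (C3*sin(42^(3/4)*z/21) + C4*cos(42^(3/4)*z/21))*exp(42^(3/4)*z/21)


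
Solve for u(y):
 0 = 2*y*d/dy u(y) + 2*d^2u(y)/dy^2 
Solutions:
 u(y) = C1 + C2*erf(sqrt(2)*y/2)


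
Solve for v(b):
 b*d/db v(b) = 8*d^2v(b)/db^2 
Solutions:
 v(b) = C1 + C2*erfi(b/4)


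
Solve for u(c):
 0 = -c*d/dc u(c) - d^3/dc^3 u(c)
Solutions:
 u(c) = C1 + Integral(C2*airyai(-c) + C3*airybi(-c), c)


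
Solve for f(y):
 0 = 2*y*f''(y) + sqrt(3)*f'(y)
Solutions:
 f(y) = C1 + C2*y^(1 - sqrt(3)/2)


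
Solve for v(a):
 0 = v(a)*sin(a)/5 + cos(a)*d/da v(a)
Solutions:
 v(a) = C1*cos(a)^(1/5)


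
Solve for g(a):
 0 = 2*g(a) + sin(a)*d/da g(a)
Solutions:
 g(a) = C1*(cos(a) + 1)/(cos(a) - 1)


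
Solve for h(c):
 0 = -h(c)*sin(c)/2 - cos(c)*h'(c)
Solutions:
 h(c) = C1*sqrt(cos(c))


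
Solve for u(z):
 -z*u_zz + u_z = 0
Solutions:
 u(z) = C1 + C2*z^2


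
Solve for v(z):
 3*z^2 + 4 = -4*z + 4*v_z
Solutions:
 v(z) = C1 + z^3/4 + z^2/2 + z


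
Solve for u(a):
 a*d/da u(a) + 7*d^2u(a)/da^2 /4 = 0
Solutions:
 u(a) = C1 + C2*erf(sqrt(14)*a/7)


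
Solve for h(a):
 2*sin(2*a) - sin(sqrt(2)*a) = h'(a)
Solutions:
 h(a) = C1 - cos(2*a) + sqrt(2)*cos(sqrt(2)*a)/2


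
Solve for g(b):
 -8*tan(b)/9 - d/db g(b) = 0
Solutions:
 g(b) = C1 + 8*log(cos(b))/9


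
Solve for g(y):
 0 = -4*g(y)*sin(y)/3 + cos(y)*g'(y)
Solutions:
 g(y) = C1/cos(y)^(4/3)


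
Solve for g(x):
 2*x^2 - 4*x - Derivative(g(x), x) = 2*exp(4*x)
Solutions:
 g(x) = C1 + 2*x^3/3 - 2*x^2 - exp(4*x)/2


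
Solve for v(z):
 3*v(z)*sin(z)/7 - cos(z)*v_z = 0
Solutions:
 v(z) = C1/cos(z)^(3/7)


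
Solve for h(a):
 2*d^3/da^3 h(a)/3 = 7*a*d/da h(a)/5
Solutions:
 h(a) = C1 + Integral(C2*airyai(10^(2/3)*21^(1/3)*a/10) + C3*airybi(10^(2/3)*21^(1/3)*a/10), a)


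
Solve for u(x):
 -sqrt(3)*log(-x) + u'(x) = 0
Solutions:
 u(x) = C1 + sqrt(3)*x*log(-x) - sqrt(3)*x


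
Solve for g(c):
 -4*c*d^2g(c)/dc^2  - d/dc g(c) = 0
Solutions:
 g(c) = C1 + C2*c^(3/4)


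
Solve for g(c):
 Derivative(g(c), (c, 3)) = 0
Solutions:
 g(c) = C1 + C2*c + C3*c^2


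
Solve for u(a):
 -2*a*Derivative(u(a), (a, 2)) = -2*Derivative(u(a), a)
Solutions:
 u(a) = C1 + C2*a^2


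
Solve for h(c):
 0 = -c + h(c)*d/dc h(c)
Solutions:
 h(c) = -sqrt(C1 + c^2)
 h(c) = sqrt(C1 + c^2)


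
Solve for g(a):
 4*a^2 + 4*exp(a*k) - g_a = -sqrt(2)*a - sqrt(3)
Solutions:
 g(a) = C1 + 4*a^3/3 + sqrt(2)*a^2/2 + sqrt(3)*a + 4*exp(a*k)/k


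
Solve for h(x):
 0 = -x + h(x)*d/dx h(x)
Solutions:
 h(x) = -sqrt(C1 + x^2)
 h(x) = sqrt(C1 + x^2)


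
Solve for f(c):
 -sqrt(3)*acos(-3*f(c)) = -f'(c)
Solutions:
 Integral(1/acos(-3*_y), (_y, f(c))) = C1 + sqrt(3)*c


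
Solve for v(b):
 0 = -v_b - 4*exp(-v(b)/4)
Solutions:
 v(b) = 4*log(C1 - b)


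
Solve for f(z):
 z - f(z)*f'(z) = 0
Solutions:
 f(z) = -sqrt(C1 + z^2)
 f(z) = sqrt(C1 + z^2)


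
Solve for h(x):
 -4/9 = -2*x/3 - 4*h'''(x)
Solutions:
 h(x) = C1 + C2*x + C3*x^2 - x^4/144 + x^3/54


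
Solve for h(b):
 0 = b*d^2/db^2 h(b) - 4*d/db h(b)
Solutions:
 h(b) = C1 + C2*b^5


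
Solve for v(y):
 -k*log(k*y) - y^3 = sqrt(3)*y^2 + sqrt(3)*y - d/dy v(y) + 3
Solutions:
 v(y) = C1 + k*y*log(k*y) + y^4/4 + sqrt(3)*y^3/3 + sqrt(3)*y^2/2 + y*(3 - k)


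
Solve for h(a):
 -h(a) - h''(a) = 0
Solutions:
 h(a) = C1*sin(a) + C2*cos(a)


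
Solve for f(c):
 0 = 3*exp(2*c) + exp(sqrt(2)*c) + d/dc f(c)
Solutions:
 f(c) = C1 - 3*exp(2*c)/2 - sqrt(2)*exp(sqrt(2)*c)/2


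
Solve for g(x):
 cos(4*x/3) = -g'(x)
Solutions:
 g(x) = C1 - 3*sin(4*x/3)/4


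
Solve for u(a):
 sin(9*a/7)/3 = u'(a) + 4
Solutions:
 u(a) = C1 - 4*a - 7*cos(9*a/7)/27


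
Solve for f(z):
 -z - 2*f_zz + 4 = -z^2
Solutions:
 f(z) = C1 + C2*z + z^4/24 - z^3/12 + z^2


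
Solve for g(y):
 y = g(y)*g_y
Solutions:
 g(y) = -sqrt(C1 + y^2)
 g(y) = sqrt(C1 + y^2)


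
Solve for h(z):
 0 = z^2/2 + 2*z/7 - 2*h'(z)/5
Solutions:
 h(z) = C1 + 5*z^3/12 + 5*z^2/14


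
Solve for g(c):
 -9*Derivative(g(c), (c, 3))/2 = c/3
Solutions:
 g(c) = C1 + C2*c + C3*c^2 - c^4/324


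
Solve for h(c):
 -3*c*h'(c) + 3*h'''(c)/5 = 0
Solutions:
 h(c) = C1 + Integral(C2*airyai(5^(1/3)*c) + C3*airybi(5^(1/3)*c), c)


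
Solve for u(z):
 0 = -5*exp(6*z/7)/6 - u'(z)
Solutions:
 u(z) = C1 - 35*exp(6*z/7)/36


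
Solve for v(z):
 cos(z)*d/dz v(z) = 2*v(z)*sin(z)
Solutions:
 v(z) = C1/cos(z)^2


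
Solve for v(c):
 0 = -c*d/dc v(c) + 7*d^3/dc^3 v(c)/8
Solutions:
 v(c) = C1 + Integral(C2*airyai(2*7^(2/3)*c/7) + C3*airybi(2*7^(2/3)*c/7), c)


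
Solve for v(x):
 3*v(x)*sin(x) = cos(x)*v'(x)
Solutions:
 v(x) = C1/cos(x)^3


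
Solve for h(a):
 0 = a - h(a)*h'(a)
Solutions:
 h(a) = -sqrt(C1 + a^2)
 h(a) = sqrt(C1 + a^2)


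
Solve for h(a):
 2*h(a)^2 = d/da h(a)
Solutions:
 h(a) = -1/(C1 + 2*a)


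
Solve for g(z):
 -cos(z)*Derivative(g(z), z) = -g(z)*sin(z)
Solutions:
 g(z) = C1/cos(z)


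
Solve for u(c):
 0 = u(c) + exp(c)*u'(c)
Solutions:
 u(c) = C1*exp(exp(-c))


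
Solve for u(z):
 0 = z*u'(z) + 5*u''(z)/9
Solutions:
 u(z) = C1 + C2*erf(3*sqrt(10)*z/10)


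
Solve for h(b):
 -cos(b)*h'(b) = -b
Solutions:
 h(b) = C1 + Integral(b/cos(b), b)


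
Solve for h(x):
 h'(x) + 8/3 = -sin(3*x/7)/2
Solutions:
 h(x) = C1 - 8*x/3 + 7*cos(3*x/7)/6


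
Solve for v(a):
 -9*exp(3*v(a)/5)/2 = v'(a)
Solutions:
 v(a) = 5*log(1/(C1 + 27*a))/3 + 5*log(10)/3
 v(a) = 5*log(10^(1/3)*(-3^(2/3) - 3*3^(1/6)*I)*(1/(C1 + 9*a))^(1/3)/6)
 v(a) = 5*log(10^(1/3)*(-3^(2/3) + 3*3^(1/6)*I)*(1/(C1 + 9*a))^(1/3)/6)


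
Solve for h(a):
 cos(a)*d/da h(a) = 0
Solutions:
 h(a) = C1


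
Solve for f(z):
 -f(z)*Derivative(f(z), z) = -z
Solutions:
 f(z) = -sqrt(C1 + z^2)
 f(z) = sqrt(C1 + z^2)


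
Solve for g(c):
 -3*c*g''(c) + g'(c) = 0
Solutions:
 g(c) = C1 + C2*c^(4/3)


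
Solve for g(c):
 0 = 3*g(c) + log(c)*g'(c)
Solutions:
 g(c) = C1*exp(-3*li(c))


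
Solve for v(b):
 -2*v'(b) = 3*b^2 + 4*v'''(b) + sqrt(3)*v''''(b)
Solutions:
 v(b) = C1 + C2*exp(b*(-8*sqrt(3) + 16/(sqrt(627) + 145*sqrt(3)/9)^(1/3) + 3*(sqrt(627) + 145*sqrt(3)/9)^(1/3))/18)*sin(sqrt(3)*b*(-3*(sqrt(627) + 145*sqrt(3)/9)^(1/3) + 16/(sqrt(627) + 145*sqrt(3)/9)^(1/3))/18) + C3*exp(b*(-8*sqrt(3) + 16/(sqrt(627) + 145*sqrt(3)/9)^(1/3) + 3*(sqrt(627) + 145*sqrt(3)/9)^(1/3))/18)*cos(sqrt(3)*b*(-3*(sqrt(627) + 145*sqrt(3)/9)^(1/3) + 16/(sqrt(627) + 145*sqrt(3)/9)^(1/3))/18) + C4*exp(-b*(16/(sqrt(627) + 145*sqrt(3)/9)^(1/3) + 4*sqrt(3) + 3*(sqrt(627) + 145*sqrt(3)/9)^(1/3))/9) - b^3/2 + 6*b


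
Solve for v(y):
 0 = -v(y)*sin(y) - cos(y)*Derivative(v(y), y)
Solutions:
 v(y) = C1*cos(y)


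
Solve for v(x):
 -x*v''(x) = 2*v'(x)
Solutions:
 v(x) = C1 + C2/x


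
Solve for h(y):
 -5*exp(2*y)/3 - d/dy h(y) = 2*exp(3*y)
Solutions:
 h(y) = C1 - 2*exp(3*y)/3 - 5*exp(2*y)/6


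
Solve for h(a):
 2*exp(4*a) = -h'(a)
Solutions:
 h(a) = C1 - exp(4*a)/2


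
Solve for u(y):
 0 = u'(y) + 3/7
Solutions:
 u(y) = C1 - 3*y/7


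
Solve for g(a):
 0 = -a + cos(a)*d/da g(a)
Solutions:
 g(a) = C1 + Integral(a/cos(a), a)


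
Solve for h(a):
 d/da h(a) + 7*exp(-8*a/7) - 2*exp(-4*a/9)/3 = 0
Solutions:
 h(a) = C1 + 49*exp(-8*a/7)/8 - 3*exp(-4*a/9)/2


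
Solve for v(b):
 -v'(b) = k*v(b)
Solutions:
 v(b) = C1*exp(-b*k)


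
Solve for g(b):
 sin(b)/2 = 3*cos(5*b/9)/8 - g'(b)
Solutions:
 g(b) = C1 + 27*sin(5*b/9)/40 + cos(b)/2


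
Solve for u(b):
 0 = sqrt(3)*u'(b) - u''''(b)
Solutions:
 u(b) = C1 + C4*exp(3^(1/6)*b) + (C2*sin(3^(2/3)*b/2) + C3*cos(3^(2/3)*b/2))*exp(-3^(1/6)*b/2)


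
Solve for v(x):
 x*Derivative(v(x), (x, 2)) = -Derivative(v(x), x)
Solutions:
 v(x) = C1 + C2*log(x)


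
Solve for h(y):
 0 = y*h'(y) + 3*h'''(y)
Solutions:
 h(y) = C1 + Integral(C2*airyai(-3^(2/3)*y/3) + C3*airybi(-3^(2/3)*y/3), y)


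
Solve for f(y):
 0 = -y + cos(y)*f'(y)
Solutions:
 f(y) = C1 + Integral(y/cos(y), y)


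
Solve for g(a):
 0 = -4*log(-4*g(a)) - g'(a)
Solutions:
 Integral(1/(log(-_y) + 2*log(2)), (_y, g(a)))/4 = C1 - a


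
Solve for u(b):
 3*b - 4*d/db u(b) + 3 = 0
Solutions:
 u(b) = C1 + 3*b^2/8 + 3*b/4


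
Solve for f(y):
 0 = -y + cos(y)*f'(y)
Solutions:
 f(y) = C1 + Integral(y/cos(y), y)


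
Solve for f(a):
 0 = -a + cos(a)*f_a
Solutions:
 f(a) = C1 + Integral(a/cos(a), a)


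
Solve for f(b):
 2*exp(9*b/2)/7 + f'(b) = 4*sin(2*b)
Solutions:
 f(b) = C1 - 4*exp(9*b/2)/63 - 2*cos(2*b)


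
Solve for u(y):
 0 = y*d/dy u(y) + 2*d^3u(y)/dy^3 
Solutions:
 u(y) = C1 + Integral(C2*airyai(-2^(2/3)*y/2) + C3*airybi(-2^(2/3)*y/2), y)


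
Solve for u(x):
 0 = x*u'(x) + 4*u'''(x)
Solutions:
 u(x) = C1 + Integral(C2*airyai(-2^(1/3)*x/2) + C3*airybi(-2^(1/3)*x/2), x)


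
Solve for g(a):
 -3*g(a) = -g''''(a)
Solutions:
 g(a) = C1*exp(-3^(1/4)*a) + C2*exp(3^(1/4)*a) + C3*sin(3^(1/4)*a) + C4*cos(3^(1/4)*a)


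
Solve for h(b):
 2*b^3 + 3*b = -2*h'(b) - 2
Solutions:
 h(b) = C1 - b^4/4 - 3*b^2/4 - b


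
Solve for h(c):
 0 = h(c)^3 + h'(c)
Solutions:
 h(c) = -sqrt(2)*sqrt(-1/(C1 - c))/2
 h(c) = sqrt(2)*sqrt(-1/(C1 - c))/2


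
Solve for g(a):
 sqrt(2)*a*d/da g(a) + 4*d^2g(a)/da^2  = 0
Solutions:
 g(a) = C1 + C2*erf(2^(3/4)*a/4)


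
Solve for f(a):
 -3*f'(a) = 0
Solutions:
 f(a) = C1


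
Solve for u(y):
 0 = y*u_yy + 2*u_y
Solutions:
 u(y) = C1 + C2/y


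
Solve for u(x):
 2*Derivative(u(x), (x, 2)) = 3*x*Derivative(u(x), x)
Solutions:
 u(x) = C1 + C2*erfi(sqrt(3)*x/2)


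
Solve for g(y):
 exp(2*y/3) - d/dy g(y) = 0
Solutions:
 g(y) = C1 + 3*exp(2*y/3)/2


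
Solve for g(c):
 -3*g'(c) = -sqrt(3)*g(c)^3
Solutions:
 g(c) = -sqrt(6)*sqrt(-1/(C1 + sqrt(3)*c))/2
 g(c) = sqrt(6)*sqrt(-1/(C1 + sqrt(3)*c))/2


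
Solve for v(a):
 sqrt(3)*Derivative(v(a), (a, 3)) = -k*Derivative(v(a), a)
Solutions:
 v(a) = C1 + C2*exp(-3^(3/4)*a*sqrt(-k)/3) + C3*exp(3^(3/4)*a*sqrt(-k)/3)


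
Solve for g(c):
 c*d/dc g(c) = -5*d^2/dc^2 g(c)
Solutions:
 g(c) = C1 + C2*erf(sqrt(10)*c/10)


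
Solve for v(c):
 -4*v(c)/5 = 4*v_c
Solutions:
 v(c) = C1*exp(-c/5)


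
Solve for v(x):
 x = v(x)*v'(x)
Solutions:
 v(x) = -sqrt(C1 + x^2)
 v(x) = sqrt(C1 + x^2)


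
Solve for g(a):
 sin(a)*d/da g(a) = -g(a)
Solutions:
 g(a) = C1*sqrt(cos(a) + 1)/sqrt(cos(a) - 1)


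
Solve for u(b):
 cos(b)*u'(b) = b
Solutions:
 u(b) = C1 + Integral(b/cos(b), b)


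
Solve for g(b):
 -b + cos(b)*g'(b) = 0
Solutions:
 g(b) = C1 + Integral(b/cos(b), b)


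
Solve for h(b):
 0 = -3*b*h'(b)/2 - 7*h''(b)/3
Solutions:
 h(b) = C1 + C2*erf(3*sqrt(7)*b/14)


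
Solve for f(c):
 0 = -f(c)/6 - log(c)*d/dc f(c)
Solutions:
 f(c) = C1*exp(-li(c)/6)


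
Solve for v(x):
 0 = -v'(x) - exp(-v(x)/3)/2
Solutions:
 v(x) = 3*log(C1 - x/6)


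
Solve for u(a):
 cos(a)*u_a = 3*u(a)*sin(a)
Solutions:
 u(a) = C1/cos(a)^3


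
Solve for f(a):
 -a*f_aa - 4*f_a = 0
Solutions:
 f(a) = C1 + C2/a^3


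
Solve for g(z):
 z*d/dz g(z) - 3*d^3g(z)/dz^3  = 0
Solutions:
 g(z) = C1 + Integral(C2*airyai(3^(2/3)*z/3) + C3*airybi(3^(2/3)*z/3), z)


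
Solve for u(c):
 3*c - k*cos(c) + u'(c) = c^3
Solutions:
 u(c) = C1 + c^4/4 - 3*c^2/2 + k*sin(c)


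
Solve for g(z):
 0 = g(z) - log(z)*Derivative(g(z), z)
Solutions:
 g(z) = C1*exp(li(z))


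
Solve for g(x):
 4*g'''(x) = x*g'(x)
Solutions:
 g(x) = C1 + Integral(C2*airyai(2^(1/3)*x/2) + C3*airybi(2^(1/3)*x/2), x)


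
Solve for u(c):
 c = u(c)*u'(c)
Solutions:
 u(c) = -sqrt(C1 + c^2)
 u(c) = sqrt(C1 + c^2)


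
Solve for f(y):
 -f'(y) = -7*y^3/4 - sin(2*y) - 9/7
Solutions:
 f(y) = C1 + 7*y^4/16 + 9*y/7 - cos(2*y)/2


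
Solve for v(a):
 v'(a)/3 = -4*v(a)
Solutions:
 v(a) = C1*exp(-12*a)


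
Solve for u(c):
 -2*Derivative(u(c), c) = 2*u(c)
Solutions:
 u(c) = C1*exp(-c)


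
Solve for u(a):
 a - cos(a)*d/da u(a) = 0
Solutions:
 u(a) = C1 + Integral(a/cos(a), a)


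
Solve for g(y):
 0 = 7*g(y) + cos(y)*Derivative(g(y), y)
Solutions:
 g(y) = C1*sqrt(sin(y) - 1)*(sin(y)^3 - 3*sin(y)^2 + 3*sin(y) - 1)/(sqrt(sin(y) + 1)*(sin(y)^3 + 3*sin(y)^2 + 3*sin(y) + 1))


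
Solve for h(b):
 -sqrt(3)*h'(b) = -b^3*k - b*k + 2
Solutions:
 h(b) = C1 + sqrt(3)*b^4*k/12 + sqrt(3)*b^2*k/6 - 2*sqrt(3)*b/3


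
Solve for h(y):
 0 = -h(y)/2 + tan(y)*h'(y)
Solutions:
 h(y) = C1*sqrt(sin(y))


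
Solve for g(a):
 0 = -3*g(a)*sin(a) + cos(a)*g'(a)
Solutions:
 g(a) = C1/cos(a)^3


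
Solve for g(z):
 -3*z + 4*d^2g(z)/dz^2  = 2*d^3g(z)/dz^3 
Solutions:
 g(z) = C1 + C2*z + C3*exp(2*z) + z^3/8 + 3*z^2/16


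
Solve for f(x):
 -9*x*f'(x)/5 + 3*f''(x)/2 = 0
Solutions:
 f(x) = C1 + C2*erfi(sqrt(15)*x/5)


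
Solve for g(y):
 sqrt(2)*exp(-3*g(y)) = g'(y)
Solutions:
 g(y) = log(C1 + 3*sqrt(2)*y)/3
 g(y) = log((-3^(1/3) - 3^(5/6)*I)*(C1 + sqrt(2)*y)^(1/3)/2)
 g(y) = log((-3^(1/3) + 3^(5/6)*I)*(C1 + sqrt(2)*y)^(1/3)/2)


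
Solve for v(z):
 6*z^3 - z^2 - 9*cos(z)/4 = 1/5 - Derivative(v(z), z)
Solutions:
 v(z) = C1 - 3*z^4/2 + z^3/3 + z/5 + 9*sin(z)/4


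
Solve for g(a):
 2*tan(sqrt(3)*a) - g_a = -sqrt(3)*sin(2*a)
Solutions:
 g(a) = C1 - 2*sqrt(3)*log(cos(sqrt(3)*a))/3 - sqrt(3)*cos(2*a)/2


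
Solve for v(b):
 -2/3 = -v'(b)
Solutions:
 v(b) = C1 + 2*b/3


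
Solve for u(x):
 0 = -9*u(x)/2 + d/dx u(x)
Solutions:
 u(x) = C1*exp(9*x/2)


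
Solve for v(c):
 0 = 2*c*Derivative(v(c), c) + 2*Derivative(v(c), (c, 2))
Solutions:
 v(c) = C1 + C2*erf(sqrt(2)*c/2)


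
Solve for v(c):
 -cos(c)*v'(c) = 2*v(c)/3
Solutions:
 v(c) = C1*(sin(c) - 1)^(1/3)/(sin(c) + 1)^(1/3)


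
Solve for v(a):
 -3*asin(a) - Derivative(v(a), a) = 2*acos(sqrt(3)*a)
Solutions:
 v(a) = C1 - 2*a*acos(sqrt(3)*a) - 3*a*asin(a) + 2*sqrt(3)*sqrt(1 - 3*a^2)/3 - 3*sqrt(1 - a^2)


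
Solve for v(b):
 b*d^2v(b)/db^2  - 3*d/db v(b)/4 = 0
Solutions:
 v(b) = C1 + C2*b^(7/4)


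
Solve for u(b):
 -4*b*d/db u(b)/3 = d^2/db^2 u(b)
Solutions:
 u(b) = C1 + C2*erf(sqrt(6)*b/3)


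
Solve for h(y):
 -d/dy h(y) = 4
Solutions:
 h(y) = C1 - 4*y


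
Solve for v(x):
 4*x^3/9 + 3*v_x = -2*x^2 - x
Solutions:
 v(x) = C1 - x^4/27 - 2*x^3/9 - x^2/6


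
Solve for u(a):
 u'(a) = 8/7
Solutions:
 u(a) = C1 + 8*a/7


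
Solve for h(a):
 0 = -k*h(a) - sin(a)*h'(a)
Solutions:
 h(a) = C1*exp(k*(-log(cos(a) - 1) + log(cos(a) + 1))/2)


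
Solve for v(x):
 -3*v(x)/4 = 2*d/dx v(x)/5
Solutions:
 v(x) = C1*exp(-15*x/8)


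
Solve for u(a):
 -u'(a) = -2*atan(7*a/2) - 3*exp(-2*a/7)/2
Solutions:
 u(a) = C1 + 2*a*atan(7*a/2) - 2*log(49*a^2 + 4)/7 - 21*exp(-2*a/7)/4


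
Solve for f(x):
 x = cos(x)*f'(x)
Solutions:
 f(x) = C1 + Integral(x/cos(x), x)


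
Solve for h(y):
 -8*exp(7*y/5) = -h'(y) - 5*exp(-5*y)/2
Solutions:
 h(y) = C1 + 40*exp(7*y/5)/7 + exp(-5*y)/2


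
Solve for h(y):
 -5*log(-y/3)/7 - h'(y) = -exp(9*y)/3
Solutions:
 h(y) = C1 - 5*y*log(-y)/7 + 5*y*(1 + log(3))/7 + exp(9*y)/27


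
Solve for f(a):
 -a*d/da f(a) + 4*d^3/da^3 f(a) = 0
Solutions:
 f(a) = C1 + Integral(C2*airyai(2^(1/3)*a/2) + C3*airybi(2^(1/3)*a/2), a)


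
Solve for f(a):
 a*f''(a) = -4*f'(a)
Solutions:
 f(a) = C1 + C2/a^3


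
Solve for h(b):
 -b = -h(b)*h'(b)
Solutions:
 h(b) = -sqrt(C1 + b^2)
 h(b) = sqrt(C1 + b^2)


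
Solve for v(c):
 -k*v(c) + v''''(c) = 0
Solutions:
 v(c) = C1*exp(-c*k^(1/4)) + C2*exp(c*k^(1/4)) + C3*exp(-I*c*k^(1/4)) + C4*exp(I*c*k^(1/4))


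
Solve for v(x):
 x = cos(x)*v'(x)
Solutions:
 v(x) = C1 + Integral(x/cos(x), x)


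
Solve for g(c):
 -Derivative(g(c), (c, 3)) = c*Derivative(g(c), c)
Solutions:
 g(c) = C1 + Integral(C2*airyai(-c) + C3*airybi(-c), c)


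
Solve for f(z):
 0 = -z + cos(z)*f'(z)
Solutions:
 f(z) = C1 + Integral(z/cos(z), z)


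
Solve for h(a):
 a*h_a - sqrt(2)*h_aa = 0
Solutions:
 h(a) = C1 + C2*erfi(2^(1/4)*a/2)


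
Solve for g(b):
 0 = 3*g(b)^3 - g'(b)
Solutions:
 g(b) = -sqrt(2)*sqrt(-1/(C1 + 3*b))/2
 g(b) = sqrt(2)*sqrt(-1/(C1 + 3*b))/2


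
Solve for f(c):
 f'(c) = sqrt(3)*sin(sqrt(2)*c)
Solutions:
 f(c) = C1 - sqrt(6)*cos(sqrt(2)*c)/2


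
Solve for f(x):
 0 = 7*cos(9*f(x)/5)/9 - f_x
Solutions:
 -7*x/9 - 5*log(sin(9*f(x)/5) - 1)/18 + 5*log(sin(9*f(x)/5) + 1)/18 = C1


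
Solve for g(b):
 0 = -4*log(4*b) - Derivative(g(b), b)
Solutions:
 g(b) = C1 - 4*b*log(b) - b*log(256) + 4*b


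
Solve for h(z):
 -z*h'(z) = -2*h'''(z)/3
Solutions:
 h(z) = C1 + Integral(C2*airyai(2^(2/3)*3^(1/3)*z/2) + C3*airybi(2^(2/3)*3^(1/3)*z/2), z)


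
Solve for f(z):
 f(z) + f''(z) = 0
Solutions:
 f(z) = C1*sin(z) + C2*cos(z)


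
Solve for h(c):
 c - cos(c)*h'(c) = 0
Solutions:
 h(c) = C1 + Integral(c/cos(c), c)


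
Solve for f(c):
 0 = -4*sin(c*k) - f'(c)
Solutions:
 f(c) = C1 + 4*cos(c*k)/k


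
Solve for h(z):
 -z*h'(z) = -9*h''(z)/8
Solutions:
 h(z) = C1 + C2*erfi(2*z/3)


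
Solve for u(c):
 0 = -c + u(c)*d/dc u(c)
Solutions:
 u(c) = -sqrt(C1 + c^2)
 u(c) = sqrt(C1 + c^2)


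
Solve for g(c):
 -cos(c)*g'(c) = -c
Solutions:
 g(c) = C1 + Integral(c/cos(c), c)


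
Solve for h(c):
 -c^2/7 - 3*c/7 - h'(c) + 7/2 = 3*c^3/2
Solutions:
 h(c) = C1 - 3*c^4/8 - c^3/21 - 3*c^2/14 + 7*c/2


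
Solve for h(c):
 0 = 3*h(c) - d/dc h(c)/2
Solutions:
 h(c) = C1*exp(6*c)


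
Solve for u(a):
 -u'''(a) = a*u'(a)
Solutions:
 u(a) = C1 + Integral(C2*airyai(-a) + C3*airybi(-a), a)


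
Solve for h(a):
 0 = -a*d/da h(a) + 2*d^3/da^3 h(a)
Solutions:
 h(a) = C1 + Integral(C2*airyai(2^(2/3)*a/2) + C3*airybi(2^(2/3)*a/2), a)


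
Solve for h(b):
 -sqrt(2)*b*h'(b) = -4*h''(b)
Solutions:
 h(b) = C1 + C2*erfi(2^(3/4)*b/4)


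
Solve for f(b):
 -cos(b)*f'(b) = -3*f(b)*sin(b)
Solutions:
 f(b) = C1/cos(b)^3


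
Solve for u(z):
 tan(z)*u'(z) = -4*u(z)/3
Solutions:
 u(z) = C1/sin(z)^(4/3)


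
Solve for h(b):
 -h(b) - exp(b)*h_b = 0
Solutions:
 h(b) = C1*exp(exp(-b))


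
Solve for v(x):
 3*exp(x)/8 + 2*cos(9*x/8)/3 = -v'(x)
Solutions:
 v(x) = C1 - 3*exp(x)/8 - 16*sin(9*x/8)/27


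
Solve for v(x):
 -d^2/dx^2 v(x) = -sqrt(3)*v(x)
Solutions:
 v(x) = C1*exp(-3^(1/4)*x) + C2*exp(3^(1/4)*x)


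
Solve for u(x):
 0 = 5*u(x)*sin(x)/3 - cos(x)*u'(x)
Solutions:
 u(x) = C1/cos(x)^(5/3)


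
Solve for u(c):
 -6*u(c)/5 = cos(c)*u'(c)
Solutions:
 u(c) = C1*(sin(c) - 1)^(3/5)/(sin(c) + 1)^(3/5)


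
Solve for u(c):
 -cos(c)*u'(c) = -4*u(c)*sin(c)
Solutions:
 u(c) = C1/cos(c)^4


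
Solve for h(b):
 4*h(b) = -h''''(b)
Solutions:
 h(b) = (C1*sin(b) + C2*cos(b))*exp(-b) + (C3*sin(b) + C4*cos(b))*exp(b)


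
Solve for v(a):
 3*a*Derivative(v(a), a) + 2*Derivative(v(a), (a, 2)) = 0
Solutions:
 v(a) = C1 + C2*erf(sqrt(3)*a/2)


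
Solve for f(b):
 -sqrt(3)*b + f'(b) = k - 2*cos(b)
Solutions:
 f(b) = C1 + sqrt(3)*b^2/2 + b*k - 2*sin(b)


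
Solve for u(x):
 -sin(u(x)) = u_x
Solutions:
 u(x) = -acos((-C1 - exp(2*x))/(C1 - exp(2*x))) + 2*pi
 u(x) = acos((-C1 - exp(2*x))/(C1 - exp(2*x)))


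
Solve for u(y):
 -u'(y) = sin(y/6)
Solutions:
 u(y) = C1 + 6*cos(y/6)


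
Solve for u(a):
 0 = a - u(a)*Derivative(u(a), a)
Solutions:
 u(a) = -sqrt(C1 + a^2)
 u(a) = sqrt(C1 + a^2)


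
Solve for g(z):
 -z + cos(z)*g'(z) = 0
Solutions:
 g(z) = C1 + Integral(z/cos(z), z)


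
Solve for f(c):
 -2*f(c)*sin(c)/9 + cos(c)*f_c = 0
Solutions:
 f(c) = C1/cos(c)^(2/9)


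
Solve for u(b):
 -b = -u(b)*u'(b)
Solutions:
 u(b) = -sqrt(C1 + b^2)
 u(b) = sqrt(C1 + b^2)


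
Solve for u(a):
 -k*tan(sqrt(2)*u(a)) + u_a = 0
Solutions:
 u(a) = sqrt(2)*(pi - asin(C1*exp(sqrt(2)*a*k)))/2
 u(a) = sqrt(2)*asin(C1*exp(sqrt(2)*a*k))/2


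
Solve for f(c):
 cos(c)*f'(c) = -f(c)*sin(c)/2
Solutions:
 f(c) = C1*sqrt(cos(c))


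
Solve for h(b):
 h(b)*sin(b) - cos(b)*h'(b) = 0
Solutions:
 h(b) = C1/cos(b)


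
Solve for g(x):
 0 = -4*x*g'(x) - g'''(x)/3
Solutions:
 g(x) = C1 + Integral(C2*airyai(-12^(1/3)*x) + C3*airybi(-12^(1/3)*x), x)


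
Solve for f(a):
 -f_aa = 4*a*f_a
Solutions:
 f(a) = C1 + C2*erf(sqrt(2)*a)


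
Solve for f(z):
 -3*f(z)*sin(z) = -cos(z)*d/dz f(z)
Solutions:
 f(z) = C1/cos(z)^3


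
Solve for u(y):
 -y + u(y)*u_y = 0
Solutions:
 u(y) = -sqrt(C1 + y^2)
 u(y) = sqrt(C1 + y^2)


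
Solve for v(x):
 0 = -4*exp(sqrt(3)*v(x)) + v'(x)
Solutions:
 v(x) = sqrt(3)*(2*log(-1/(C1 + 4*x)) - log(3))/6


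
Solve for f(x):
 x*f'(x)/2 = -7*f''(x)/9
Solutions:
 f(x) = C1 + C2*erf(3*sqrt(7)*x/14)


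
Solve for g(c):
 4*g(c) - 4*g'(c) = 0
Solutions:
 g(c) = C1*exp(c)


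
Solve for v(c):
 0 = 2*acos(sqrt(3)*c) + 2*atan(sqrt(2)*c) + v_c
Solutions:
 v(c) = C1 - 2*c*acos(sqrt(3)*c) - 2*c*atan(sqrt(2)*c) + 2*sqrt(3)*sqrt(1 - 3*c^2)/3 + sqrt(2)*log(2*c^2 + 1)/2


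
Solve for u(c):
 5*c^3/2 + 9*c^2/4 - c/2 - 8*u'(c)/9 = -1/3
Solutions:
 u(c) = C1 + 45*c^4/64 + 27*c^3/32 - 9*c^2/32 + 3*c/8


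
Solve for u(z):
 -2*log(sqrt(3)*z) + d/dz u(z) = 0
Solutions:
 u(z) = C1 + 2*z*log(z) - 2*z + z*log(3)


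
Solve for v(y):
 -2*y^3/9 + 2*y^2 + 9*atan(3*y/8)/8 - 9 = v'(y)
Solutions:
 v(y) = C1 - y^4/18 + 2*y^3/3 + 9*y*atan(3*y/8)/8 - 9*y - 3*log(9*y^2 + 64)/2


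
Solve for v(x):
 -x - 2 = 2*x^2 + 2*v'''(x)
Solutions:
 v(x) = C1 + C2*x + C3*x^2 - x^5/60 - x^4/48 - x^3/6


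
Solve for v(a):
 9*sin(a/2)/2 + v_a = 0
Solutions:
 v(a) = C1 + 9*cos(a/2)


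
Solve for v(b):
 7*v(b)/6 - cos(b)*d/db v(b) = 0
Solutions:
 v(b) = C1*(sin(b) + 1)^(7/12)/(sin(b) - 1)^(7/12)


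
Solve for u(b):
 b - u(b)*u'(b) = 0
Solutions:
 u(b) = -sqrt(C1 + b^2)
 u(b) = sqrt(C1 + b^2)


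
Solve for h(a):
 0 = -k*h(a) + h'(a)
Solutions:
 h(a) = C1*exp(a*k)


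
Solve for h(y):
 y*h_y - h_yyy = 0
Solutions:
 h(y) = C1 + Integral(C2*airyai(y) + C3*airybi(y), y)


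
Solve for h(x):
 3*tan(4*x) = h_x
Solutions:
 h(x) = C1 - 3*log(cos(4*x))/4


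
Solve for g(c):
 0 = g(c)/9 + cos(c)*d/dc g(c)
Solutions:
 g(c) = C1*(sin(c) - 1)^(1/18)/(sin(c) + 1)^(1/18)


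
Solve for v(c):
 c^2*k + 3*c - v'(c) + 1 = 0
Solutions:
 v(c) = C1 + c^3*k/3 + 3*c^2/2 + c


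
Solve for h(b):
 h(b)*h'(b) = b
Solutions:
 h(b) = -sqrt(C1 + b^2)
 h(b) = sqrt(C1 + b^2)


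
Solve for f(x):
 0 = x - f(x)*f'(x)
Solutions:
 f(x) = -sqrt(C1 + x^2)
 f(x) = sqrt(C1 + x^2)


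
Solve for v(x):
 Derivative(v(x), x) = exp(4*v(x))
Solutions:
 v(x) = log(-(-1/(C1 + 4*x))^(1/4))
 v(x) = log(-1/(C1 + 4*x))/4
 v(x) = log(-I*(-1/(C1 + 4*x))^(1/4))
 v(x) = log(I*(-1/(C1 + 4*x))^(1/4))


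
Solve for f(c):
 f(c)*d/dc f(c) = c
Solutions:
 f(c) = -sqrt(C1 + c^2)
 f(c) = sqrt(C1 + c^2)


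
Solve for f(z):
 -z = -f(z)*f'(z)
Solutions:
 f(z) = -sqrt(C1 + z^2)
 f(z) = sqrt(C1 + z^2)


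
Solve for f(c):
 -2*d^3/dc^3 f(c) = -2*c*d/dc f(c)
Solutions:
 f(c) = C1 + Integral(C2*airyai(c) + C3*airybi(c), c)


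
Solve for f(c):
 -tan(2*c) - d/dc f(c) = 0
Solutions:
 f(c) = C1 + log(cos(2*c))/2


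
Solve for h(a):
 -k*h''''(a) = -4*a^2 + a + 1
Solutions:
 h(a) = C1 + C2*a + C3*a^2 + C4*a^3 + a^6/(90*k) - a^5/(120*k) - a^4/(24*k)


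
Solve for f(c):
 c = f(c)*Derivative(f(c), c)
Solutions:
 f(c) = -sqrt(C1 + c^2)
 f(c) = sqrt(C1 + c^2)


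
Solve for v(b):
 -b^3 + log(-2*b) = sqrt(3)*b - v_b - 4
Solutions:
 v(b) = C1 + b^4/4 + sqrt(3)*b^2/2 - b*log(-b) + b*(-3 - log(2))


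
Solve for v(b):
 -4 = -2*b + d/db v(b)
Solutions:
 v(b) = C1 + b^2 - 4*b


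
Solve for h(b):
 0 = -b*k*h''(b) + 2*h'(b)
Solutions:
 h(b) = C1 + b^(((re(k) + 2)*re(k) + im(k)^2)/(re(k)^2 + im(k)^2))*(C2*sin(2*log(b)*Abs(im(k))/(re(k)^2 + im(k)^2)) + C3*cos(2*log(b)*im(k)/(re(k)^2 + im(k)^2)))


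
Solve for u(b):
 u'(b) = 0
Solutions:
 u(b) = C1


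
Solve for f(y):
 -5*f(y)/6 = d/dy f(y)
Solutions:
 f(y) = C1*exp(-5*y/6)


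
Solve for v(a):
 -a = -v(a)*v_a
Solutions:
 v(a) = -sqrt(C1 + a^2)
 v(a) = sqrt(C1 + a^2)


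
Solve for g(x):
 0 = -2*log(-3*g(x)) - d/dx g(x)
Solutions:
 Integral(1/(log(-_y) + log(3)), (_y, g(x)))/2 = C1 - x


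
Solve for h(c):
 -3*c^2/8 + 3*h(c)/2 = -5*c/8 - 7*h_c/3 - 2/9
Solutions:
 h(c) = C1*exp(-9*c/14) + c^2/4 - 43*c/36 + 277/162


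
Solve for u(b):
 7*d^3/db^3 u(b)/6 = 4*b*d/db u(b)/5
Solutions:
 u(b) = C1 + Integral(C2*airyai(2*3^(1/3)*35^(2/3)*b/35) + C3*airybi(2*3^(1/3)*35^(2/3)*b/35), b)


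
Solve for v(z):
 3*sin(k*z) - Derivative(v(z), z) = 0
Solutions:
 v(z) = C1 - 3*cos(k*z)/k


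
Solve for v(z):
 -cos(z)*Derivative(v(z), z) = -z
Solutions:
 v(z) = C1 + Integral(z/cos(z), z)


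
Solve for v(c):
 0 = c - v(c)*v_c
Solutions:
 v(c) = -sqrt(C1 + c^2)
 v(c) = sqrt(C1 + c^2)


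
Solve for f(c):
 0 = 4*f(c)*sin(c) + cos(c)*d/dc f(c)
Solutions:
 f(c) = C1*cos(c)^4


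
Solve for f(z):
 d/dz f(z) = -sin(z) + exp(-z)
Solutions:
 f(z) = C1 + cos(z) - exp(-z)


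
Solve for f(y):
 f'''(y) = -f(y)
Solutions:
 f(y) = C3*exp(-y) + (C1*sin(sqrt(3)*y/2) + C2*cos(sqrt(3)*y/2))*exp(y/2)


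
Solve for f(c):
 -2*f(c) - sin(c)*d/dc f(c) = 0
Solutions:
 f(c) = C1*(cos(c) + 1)/(cos(c) - 1)


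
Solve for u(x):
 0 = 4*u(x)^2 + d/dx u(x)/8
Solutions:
 u(x) = 1/(C1 + 32*x)


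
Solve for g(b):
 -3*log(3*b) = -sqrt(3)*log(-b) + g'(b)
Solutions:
 g(b) = C1 - b*(3 - sqrt(3))*log(b) + b*(-3*log(3) - sqrt(3) + 3 + sqrt(3)*I*pi)


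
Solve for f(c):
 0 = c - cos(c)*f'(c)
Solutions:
 f(c) = C1 + Integral(c/cos(c), c)


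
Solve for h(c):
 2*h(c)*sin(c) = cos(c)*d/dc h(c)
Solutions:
 h(c) = C1/cos(c)^2


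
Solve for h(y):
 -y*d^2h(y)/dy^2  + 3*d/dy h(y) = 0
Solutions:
 h(y) = C1 + C2*y^4


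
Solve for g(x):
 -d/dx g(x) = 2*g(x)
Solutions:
 g(x) = C1*exp(-2*x)


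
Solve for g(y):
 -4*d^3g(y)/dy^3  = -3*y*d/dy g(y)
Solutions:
 g(y) = C1 + Integral(C2*airyai(6^(1/3)*y/2) + C3*airybi(6^(1/3)*y/2), y)


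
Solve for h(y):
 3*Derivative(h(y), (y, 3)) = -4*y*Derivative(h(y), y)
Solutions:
 h(y) = C1 + Integral(C2*airyai(-6^(2/3)*y/3) + C3*airybi(-6^(2/3)*y/3), y)


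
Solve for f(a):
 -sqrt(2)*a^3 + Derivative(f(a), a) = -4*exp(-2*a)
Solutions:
 f(a) = C1 + sqrt(2)*a^4/4 + 2*exp(-2*a)


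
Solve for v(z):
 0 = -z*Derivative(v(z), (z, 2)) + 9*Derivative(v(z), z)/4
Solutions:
 v(z) = C1 + C2*z^(13/4)


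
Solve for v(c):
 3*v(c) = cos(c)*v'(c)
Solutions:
 v(c) = C1*(sin(c) + 1)^(3/2)/(sin(c) - 1)^(3/2)


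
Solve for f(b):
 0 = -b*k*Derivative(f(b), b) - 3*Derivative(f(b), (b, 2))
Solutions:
 f(b) = Piecewise((-sqrt(6)*sqrt(pi)*C1*erf(sqrt(6)*b*sqrt(k)/6)/(2*sqrt(k)) - C2, (k > 0) | (k < 0)), (-C1*b - C2, True))


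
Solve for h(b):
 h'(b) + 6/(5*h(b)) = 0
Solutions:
 h(b) = -sqrt(C1 - 60*b)/5
 h(b) = sqrt(C1 - 60*b)/5


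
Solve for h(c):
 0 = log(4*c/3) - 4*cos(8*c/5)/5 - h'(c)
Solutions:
 h(c) = C1 + c*log(c) - c*log(3) - c + 2*c*log(2) - sin(8*c/5)/2


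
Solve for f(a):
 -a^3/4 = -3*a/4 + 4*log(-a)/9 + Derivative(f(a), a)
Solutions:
 f(a) = C1 - a^4/16 + 3*a^2/8 - 4*a*log(-a)/9 + 4*a/9


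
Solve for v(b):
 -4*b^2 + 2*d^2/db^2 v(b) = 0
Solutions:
 v(b) = C1 + C2*b + b^4/6


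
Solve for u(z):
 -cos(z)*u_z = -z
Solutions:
 u(z) = C1 + Integral(z/cos(z), z)


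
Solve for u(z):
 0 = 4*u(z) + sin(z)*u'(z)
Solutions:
 u(z) = C1*(cos(z)^2 + 2*cos(z) + 1)/(cos(z)^2 - 2*cos(z) + 1)


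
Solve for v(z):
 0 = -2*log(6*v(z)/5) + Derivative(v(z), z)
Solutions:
 Integral(1/(-log(_y) - log(6) + log(5)), (_y, v(z)))/2 = C1 - z


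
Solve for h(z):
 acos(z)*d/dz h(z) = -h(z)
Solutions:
 h(z) = C1*exp(-Integral(1/acos(z), z))


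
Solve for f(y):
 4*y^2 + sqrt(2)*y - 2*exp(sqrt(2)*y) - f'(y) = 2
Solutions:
 f(y) = C1 + 4*y^3/3 + sqrt(2)*y^2/2 - 2*y - sqrt(2)*exp(sqrt(2)*y)


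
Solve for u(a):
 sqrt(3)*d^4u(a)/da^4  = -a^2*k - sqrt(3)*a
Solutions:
 u(a) = C1 + C2*a + C3*a^2 + C4*a^3 - sqrt(3)*a^6*k/1080 - a^5/120


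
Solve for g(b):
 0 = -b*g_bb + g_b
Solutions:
 g(b) = C1 + C2*b^2


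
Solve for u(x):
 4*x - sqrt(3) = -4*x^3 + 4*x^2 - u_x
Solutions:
 u(x) = C1 - x^4 + 4*x^3/3 - 2*x^2 + sqrt(3)*x


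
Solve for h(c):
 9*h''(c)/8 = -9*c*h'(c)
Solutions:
 h(c) = C1 + C2*erf(2*c)


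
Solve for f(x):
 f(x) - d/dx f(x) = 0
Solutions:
 f(x) = C1*exp(x)


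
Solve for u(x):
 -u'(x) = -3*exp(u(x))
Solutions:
 u(x) = log(-1/(C1 + 3*x))


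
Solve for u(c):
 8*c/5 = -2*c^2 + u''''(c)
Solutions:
 u(c) = C1 + C2*c + C3*c^2 + C4*c^3 + c^6/180 + c^5/75


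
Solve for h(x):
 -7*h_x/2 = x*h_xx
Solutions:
 h(x) = C1 + C2/x^(5/2)


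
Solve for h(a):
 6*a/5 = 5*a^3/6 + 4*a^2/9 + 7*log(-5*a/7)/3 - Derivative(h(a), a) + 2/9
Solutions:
 h(a) = C1 + 5*a^4/24 + 4*a^3/27 - 3*a^2/5 + 7*a*log(-a)/3 + a*(-21*log(7) - 19 + 21*log(5))/9


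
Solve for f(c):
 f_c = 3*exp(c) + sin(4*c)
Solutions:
 f(c) = C1 + 3*exp(c) - cos(4*c)/4


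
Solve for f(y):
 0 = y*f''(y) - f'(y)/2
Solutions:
 f(y) = C1 + C2*y^(3/2)


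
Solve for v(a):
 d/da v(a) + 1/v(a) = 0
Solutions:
 v(a) = -sqrt(C1 - 2*a)
 v(a) = sqrt(C1 - 2*a)


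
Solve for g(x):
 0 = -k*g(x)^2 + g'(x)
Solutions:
 g(x) = -1/(C1 + k*x)


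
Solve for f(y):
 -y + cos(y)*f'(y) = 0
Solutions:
 f(y) = C1 + Integral(y/cos(y), y)


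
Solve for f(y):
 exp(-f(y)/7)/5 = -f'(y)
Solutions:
 f(y) = 7*log(C1 - y/35)


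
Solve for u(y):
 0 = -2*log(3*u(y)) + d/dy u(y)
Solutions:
 -Integral(1/(log(_y) + log(3)), (_y, u(y)))/2 = C1 - y


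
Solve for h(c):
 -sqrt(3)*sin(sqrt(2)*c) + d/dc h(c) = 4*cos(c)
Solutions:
 h(c) = C1 + 4*sin(c) - sqrt(6)*cos(sqrt(2)*c)/2


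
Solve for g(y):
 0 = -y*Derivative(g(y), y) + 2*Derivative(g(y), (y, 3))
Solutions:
 g(y) = C1 + Integral(C2*airyai(2^(2/3)*y/2) + C3*airybi(2^(2/3)*y/2), y)


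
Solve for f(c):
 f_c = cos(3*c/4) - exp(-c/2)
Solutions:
 f(c) = C1 + 4*sin(3*c/4)/3 + 2*exp(-c/2)


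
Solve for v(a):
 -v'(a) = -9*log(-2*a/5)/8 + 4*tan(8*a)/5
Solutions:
 v(a) = C1 + 9*a*log(-a)/8 - 9*a*log(5)/8 - 9*a/8 + 9*a*log(2)/8 + log(cos(8*a))/10


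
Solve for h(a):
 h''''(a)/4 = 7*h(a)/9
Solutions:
 h(a) = C1*exp(-sqrt(6)*7^(1/4)*a/3) + C2*exp(sqrt(6)*7^(1/4)*a/3) + C3*sin(sqrt(6)*7^(1/4)*a/3) + C4*cos(sqrt(6)*7^(1/4)*a/3)


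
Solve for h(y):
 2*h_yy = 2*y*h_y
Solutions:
 h(y) = C1 + C2*erfi(sqrt(2)*y/2)


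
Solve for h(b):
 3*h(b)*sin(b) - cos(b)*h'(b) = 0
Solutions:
 h(b) = C1/cos(b)^3


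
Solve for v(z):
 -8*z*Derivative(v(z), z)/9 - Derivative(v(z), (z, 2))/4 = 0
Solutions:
 v(z) = C1 + C2*erf(4*z/3)


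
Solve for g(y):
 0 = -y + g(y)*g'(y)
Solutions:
 g(y) = -sqrt(C1 + y^2)
 g(y) = sqrt(C1 + y^2)


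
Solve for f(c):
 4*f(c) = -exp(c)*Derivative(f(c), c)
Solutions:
 f(c) = C1*exp(4*exp(-c))


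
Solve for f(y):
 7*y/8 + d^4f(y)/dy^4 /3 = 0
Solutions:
 f(y) = C1 + C2*y + C3*y^2 + C4*y^3 - 7*y^5/320


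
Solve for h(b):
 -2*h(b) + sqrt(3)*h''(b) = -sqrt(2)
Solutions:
 h(b) = C1*exp(-sqrt(2)*3^(3/4)*b/3) + C2*exp(sqrt(2)*3^(3/4)*b/3) + sqrt(2)/2


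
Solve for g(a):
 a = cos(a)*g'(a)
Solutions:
 g(a) = C1 + Integral(a/cos(a), a)


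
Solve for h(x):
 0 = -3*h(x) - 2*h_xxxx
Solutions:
 h(x) = (C1*sin(6^(1/4)*x/2) + C2*cos(6^(1/4)*x/2))*exp(-6^(1/4)*x/2) + (C3*sin(6^(1/4)*x/2) + C4*cos(6^(1/4)*x/2))*exp(6^(1/4)*x/2)


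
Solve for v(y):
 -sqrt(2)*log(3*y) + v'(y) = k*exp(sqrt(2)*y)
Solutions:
 v(y) = C1 + sqrt(2)*k*exp(sqrt(2)*y)/2 + sqrt(2)*y*log(y) + sqrt(2)*y*(-1 + log(3))


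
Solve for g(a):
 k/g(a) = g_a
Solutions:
 g(a) = -sqrt(C1 + 2*a*k)
 g(a) = sqrt(C1 + 2*a*k)


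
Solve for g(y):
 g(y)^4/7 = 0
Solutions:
 g(y) = 0


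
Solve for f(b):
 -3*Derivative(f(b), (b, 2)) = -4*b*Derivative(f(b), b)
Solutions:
 f(b) = C1 + C2*erfi(sqrt(6)*b/3)


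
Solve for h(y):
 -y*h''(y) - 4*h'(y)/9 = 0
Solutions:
 h(y) = C1 + C2*y^(5/9)


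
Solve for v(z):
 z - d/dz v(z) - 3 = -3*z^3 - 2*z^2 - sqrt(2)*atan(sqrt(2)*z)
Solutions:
 v(z) = C1 + 3*z^4/4 + 2*z^3/3 + z^2/2 - 3*z + sqrt(2)*(z*atan(sqrt(2)*z) - sqrt(2)*log(2*z^2 + 1)/4)


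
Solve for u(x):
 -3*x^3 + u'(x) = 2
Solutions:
 u(x) = C1 + 3*x^4/4 + 2*x


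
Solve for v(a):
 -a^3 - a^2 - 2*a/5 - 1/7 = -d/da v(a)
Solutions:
 v(a) = C1 + a^4/4 + a^3/3 + a^2/5 + a/7


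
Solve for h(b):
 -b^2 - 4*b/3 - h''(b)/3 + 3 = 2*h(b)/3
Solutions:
 h(b) = C1*sin(sqrt(2)*b) + C2*cos(sqrt(2)*b) - 3*b^2/2 - 2*b + 6


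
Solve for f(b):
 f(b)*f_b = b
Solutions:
 f(b) = -sqrt(C1 + b^2)
 f(b) = sqrt(C1 + b^2)


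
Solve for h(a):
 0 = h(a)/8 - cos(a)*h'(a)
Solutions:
 h(a) = C1*(sin(a) + 1)^(1/16)/(sin(a) - 1)^(1/16)


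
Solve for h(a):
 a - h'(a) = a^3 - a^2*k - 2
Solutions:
 h(a) = C1 - a^4/4 + a^3*k/3 + a^2/2 + 2*a


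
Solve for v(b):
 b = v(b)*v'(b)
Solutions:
 v(b) = -sqrt(C1 + b^2)
 v(b) = sqrt(C1 + b^2)


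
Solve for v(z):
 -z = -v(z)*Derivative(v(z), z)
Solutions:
 v(z) = -sqrt(C1 + z^2)
 v(z) = sqrt(C1 + z^2)


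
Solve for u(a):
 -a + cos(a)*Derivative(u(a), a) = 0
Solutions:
 u(a) = C1 + Integral(a/cos(a), a)


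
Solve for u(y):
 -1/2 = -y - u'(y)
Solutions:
 u(y) = C1 - y^2/2 + y/2


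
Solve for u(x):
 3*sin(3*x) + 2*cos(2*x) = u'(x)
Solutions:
 u(x) = C1 + sin(2*x) - cos(3*x)


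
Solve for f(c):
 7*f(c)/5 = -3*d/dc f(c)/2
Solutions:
 f(c) = C1*exp(-14*c/15)


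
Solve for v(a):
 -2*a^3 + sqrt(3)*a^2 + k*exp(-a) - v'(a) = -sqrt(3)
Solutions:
 v(a) = C1 - a^4/2 + sqrt(3)*a^3/3 + sqrt(3)*a - k*exp(-a)


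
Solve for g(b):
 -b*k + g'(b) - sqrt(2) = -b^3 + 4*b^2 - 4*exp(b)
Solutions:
 g(b) = C1 - b^4/4 + 4*b^3/3 + b^2*k/2 + sqrt(2)*b - 4*exp(b)


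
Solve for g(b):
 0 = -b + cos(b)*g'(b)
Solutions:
 g(b) = C1 + Integral(b/cos(b), b)


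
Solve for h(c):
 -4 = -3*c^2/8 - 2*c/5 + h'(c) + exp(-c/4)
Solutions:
 h(c) = C1 + c^3/8 + c^2/5 - 4*c + 4*exp(-c/4)


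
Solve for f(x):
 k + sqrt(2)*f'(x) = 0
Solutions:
 f(x) = C1 - sqrt(2)*k*x/2


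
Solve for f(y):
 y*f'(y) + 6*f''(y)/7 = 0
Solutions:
 f(y) = C1 + C2*erf(sqrt(21)*y/6)


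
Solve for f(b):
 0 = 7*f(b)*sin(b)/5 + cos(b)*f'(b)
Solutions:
 f(b) = C1*cos(b)^(7/5)


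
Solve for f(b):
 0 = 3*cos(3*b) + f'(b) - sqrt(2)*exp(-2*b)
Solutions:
 f(b) = C1 - sin(3*b) - sqrt(2)*exp(-2*b)/2


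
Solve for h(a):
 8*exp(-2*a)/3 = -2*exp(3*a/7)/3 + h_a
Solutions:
 h(a) = C1 + 14*exp(3*a/7)/9 - 4*exp(-2*a)/3


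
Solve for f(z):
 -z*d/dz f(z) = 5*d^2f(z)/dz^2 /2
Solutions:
 f(z) = C1 + C2*erf(sqrt(5)*z/5)


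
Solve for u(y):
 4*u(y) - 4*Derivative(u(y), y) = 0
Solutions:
 u(y) = C1*exp(y)


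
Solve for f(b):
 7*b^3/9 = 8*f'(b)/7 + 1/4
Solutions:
 f(b) = C1 + 49*b^4/288 - 7*b/32


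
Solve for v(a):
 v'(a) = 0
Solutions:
 v(a) = C1


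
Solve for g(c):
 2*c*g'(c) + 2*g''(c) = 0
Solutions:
 g(c) = C1 + C2*erf(sqrt(2)*c/2)


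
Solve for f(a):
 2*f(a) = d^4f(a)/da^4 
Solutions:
 f(a) = C1*exp(-2^(1/4)*a) + C2*exp(2^(1/4)*a) + C3*sin(2^(1/4)*a) + C4*cos(2^(1/4)*a)


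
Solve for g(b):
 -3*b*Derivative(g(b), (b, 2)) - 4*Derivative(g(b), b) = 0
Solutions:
 g(b) = C1 + C2/b^(1/3)


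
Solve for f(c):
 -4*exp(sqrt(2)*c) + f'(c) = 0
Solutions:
 f(c) = C1 + 2*sqrt(2)*exp(sqrt(2)*c)


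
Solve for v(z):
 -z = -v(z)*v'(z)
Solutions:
 v(z) = -sqrt(C1 + z^2)
 v(z) = sqrt(C1 + z^2)


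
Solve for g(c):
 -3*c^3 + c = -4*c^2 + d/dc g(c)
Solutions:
 g(c) = C1 - 3*c^4/4 + 4*c^3/3 + c^2/2


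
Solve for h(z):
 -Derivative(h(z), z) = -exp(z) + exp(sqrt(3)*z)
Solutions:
 h(z) = C1 + exp(z) - sqrt(3)*exp(sqrt(3)*z)/3


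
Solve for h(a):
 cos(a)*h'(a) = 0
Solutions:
 h(a) = C1


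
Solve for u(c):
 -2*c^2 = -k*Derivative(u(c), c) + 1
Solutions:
 u(c) = C1 + 2*c^3/(3*k) + c/k


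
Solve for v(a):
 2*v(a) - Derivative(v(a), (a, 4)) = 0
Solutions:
 v(a) = C1*exp(-2^(1/4)*a) + C2*exp(2^(1/4)*a) + C3*sin(2^(1/4)*a) + C4*cos(2^(1/4)*a)


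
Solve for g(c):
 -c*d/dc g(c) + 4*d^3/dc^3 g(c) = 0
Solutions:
 g(c) = C1 + Integral(C2*airyai(2^(1/3)*c/2) + C3*airybi(2^(1/3)*c/2), c)


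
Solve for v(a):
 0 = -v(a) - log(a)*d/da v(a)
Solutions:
 v(a) = C1*exp(-li(a))


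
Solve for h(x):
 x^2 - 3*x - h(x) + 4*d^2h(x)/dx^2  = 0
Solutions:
 h(x) = C1*exp(-x/2) + C2*exp(x/2) + x^2 - 3*x + 8


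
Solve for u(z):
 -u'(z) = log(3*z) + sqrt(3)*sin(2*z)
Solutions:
 u(z) = C1 - z*log(z) - z*log(3) + z + sqrt(3)*cos(2*z)/2


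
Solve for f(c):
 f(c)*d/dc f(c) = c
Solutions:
 f(c) = -sqrt(C1 + c^2)
 f(c) = sqrt(C1 + c^2)


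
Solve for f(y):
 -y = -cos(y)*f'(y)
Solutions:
 f(y) = C1 + Integral(y/cos(y), y)


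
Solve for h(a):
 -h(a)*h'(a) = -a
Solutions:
 h(a) = -sqrt(C1 + a^2)
 h(a) = sqrt(C1 + a^2)


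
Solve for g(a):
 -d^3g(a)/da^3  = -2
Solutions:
 g(a) = C1 + C2*a + C3*a^2 + a^3/3


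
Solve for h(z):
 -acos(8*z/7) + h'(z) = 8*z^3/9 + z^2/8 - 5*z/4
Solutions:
 h(z) = C1 + 2*z^4/9 + z^3/24 - 5*z^2/8 + z*acos(8*z/7) - sqrt(49 - 64*z^2)/8


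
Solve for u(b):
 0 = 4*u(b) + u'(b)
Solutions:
 u(b) = C1*exp(-4*b)


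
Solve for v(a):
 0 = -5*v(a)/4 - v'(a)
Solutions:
 v(a) = C1*exp(-5*a/4)


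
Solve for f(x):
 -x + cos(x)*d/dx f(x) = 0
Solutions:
 f(x) = C1 + Integral(x/cos(x), x)


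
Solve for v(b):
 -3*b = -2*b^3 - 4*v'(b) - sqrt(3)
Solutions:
 v(b) = C1 - b^4/8 + 3*b^2/8 - sqrt(3)*b/4
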